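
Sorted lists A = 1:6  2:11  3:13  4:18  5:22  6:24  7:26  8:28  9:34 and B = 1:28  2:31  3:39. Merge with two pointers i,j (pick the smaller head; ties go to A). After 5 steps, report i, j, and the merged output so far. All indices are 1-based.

[i=1,j=1] A[i]=6<=B[j]=28 take 6 → i++
[i=2,j=1] A[i]=11<=B[j]=28 take 11 → i++
[i=3,j=1] A[i]=13<=B[j]=28 take 13 → i++
[i=4,j=1] A[i]=18<=B[j]=28 take 18 → i++
[i=5,j=1] A[i]=22<=B[j]=28 take 22 → i++

i=6, j=1, merged so far=[6, 11, 13, 18, 22]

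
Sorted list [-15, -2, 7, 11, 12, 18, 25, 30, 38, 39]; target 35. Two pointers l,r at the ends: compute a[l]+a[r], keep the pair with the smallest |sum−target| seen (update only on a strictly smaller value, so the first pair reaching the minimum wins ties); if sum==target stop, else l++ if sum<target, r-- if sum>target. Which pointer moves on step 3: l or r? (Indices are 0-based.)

r

l=0 r=9: -15+39=24 d=11 *, l++
l=1 r=9: -2+39=37 d=2 *, r--
l=1 r=8: -2+38=36 d=1 *, r--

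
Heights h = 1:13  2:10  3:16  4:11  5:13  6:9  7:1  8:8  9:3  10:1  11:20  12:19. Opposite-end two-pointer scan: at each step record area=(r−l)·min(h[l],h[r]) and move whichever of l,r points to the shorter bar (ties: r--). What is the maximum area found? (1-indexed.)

l=1 r=12: min(13,19)*11=143 best=143 *, l++
l=2 r=12: min(10,19)*10=100 best=143, l++
l=3 r=12: min(16,19)*9=144 best=144 *, l++
l=4 r=12: min(11,19)*8=88 best=144, l++
l=5 r=12: min(13,19)*7=91 best=144, l++
l=6 r=12: min(9,19)*6=54 best=144, l++
l=7 r=12: min(1,19)*5=5 best=144, l++
l=8 r=12: min(8,19)*4=32 best=144, l++
l=9 r=12: min(3,19)*3=9 best=144, l++
l=10 r=12: min(1,19)*2=2 best=144, l++
l=11 r=12: min(20,19)*1=19 best=144, r--

max area = 144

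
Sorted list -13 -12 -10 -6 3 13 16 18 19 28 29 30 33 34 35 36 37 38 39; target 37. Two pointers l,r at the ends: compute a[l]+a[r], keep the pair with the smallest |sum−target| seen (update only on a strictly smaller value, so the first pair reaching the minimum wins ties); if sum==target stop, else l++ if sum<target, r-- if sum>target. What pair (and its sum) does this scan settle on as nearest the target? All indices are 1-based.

pair (3, 34) with sum 37 (|Δ|=0)

l=1 r=19: -13+39=26 d=11 *, l++
l=2 r=19: -12+39=27 d=10 *, l++
l=3 r=19: -10+39=29 d=8 *, l++
l=4 r=19: -6+39=33 d=4 *, l++
l=5 r=19: 3+39=42 d=5, r--
l=5 r=18: 3+38=41 d=4, r--
l=5 r=17: 3+37=40 d=3 *, r--
l=5 r=16: 3+36=39 d=2 *, r--
l=5 r=15: 3+35=38 d=1 *, r--
l=5 r=14: 3+34=37 d=0 *, stop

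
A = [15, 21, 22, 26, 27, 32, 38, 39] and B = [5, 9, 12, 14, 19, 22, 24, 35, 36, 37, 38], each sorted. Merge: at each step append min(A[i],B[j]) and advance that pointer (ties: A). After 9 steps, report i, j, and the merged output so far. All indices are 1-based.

i=1 j=1: A[i]=15>B[j]=5 take 5, j++
i=1 j=2: A[i]=15>B[j]=9 take 9, j++
i=1 j=3: A[i]=15>B[j]=12 take 12, j++
i=1 j=4: A[i]=15>B[j]=14 take 14, j++
i=1 j=5: A[i]=15<=B[j]=19 take 15, i++
i=2 j=5: A[i]=21>B[j]=19 take 19, j++
i=2 j=6: A[i]=21<=B[j]=22 take 21, i++
i=3 j=6: A[i]=22<=B[j]=22 take 22, i++
i=4 j=6: A[i]=26>B[j]=22 take 22, j++

i=4, j=7, merged so far=[5, 9, 12, 14, 15, 19, 21, 22, 22]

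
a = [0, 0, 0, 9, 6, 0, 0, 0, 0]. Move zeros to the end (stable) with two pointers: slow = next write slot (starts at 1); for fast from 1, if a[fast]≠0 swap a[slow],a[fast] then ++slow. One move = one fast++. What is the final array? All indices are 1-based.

[9, 6, 0, 0, 0, 0, 0, 0, 0]

(s=1,f=1) a[fast]=0 → fast++
(s=1,f=2) a[fast]=0 → fast++
(s=1,f=3) a[fast]=0 → fast++
(s=1,f=4) a[fast]=9≠0 swap→a[1]=9 → slow++,fast++
(s=2,f=5) a[fast]=6≠0 swap→a[2]=6 → slow++,fast++
(s=3,f=6) a[fast]=0 → fast++
(s=3,f=7) a[fast]=0 → fast++
(s=3,f=8) a[fast]=0 → fast++
(s=3,f=9) a[fast]=0 → fast++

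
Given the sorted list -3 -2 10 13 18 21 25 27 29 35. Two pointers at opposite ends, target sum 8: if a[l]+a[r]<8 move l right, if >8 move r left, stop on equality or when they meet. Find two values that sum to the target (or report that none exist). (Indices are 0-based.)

[0,9] -3+35=32 >8 → r--
[0,8] -3+29=26 >8 → r--
[0,7] -3+27=24 >8 → r--
[0,6] -3+25=22 >8 → r--
[0,5] -3+21=18 >8 → r--
[0,4] -3+18=15 >8 → r--
[0,3] -3+13=10 >8 → r--
[0,2] -3+10=7 <8 → l++
[1,2] -2+10=8 → found

(-2, 10)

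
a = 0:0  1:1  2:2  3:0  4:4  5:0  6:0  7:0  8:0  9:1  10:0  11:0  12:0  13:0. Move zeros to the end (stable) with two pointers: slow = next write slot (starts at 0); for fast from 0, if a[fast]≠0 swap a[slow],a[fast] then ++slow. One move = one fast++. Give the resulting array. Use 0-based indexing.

[1, 2, 4, 1, 0, 0, 0, 0, 0, 0, 0, 0, 0, 0]

(s=0,f=0) a[fast]=0 → fast++
(s=0,f=1) a[fast]=1≠0 swap→a[0]=1 → slow++,fast++
(s=1,f=2) a[fast]=2≠0 swap→a[1]=2 → slow++,fast++
(s=2,f=3) a[fast]=0 → fast++
(s=2,f=4) a[fast]=4≠0 swap→a[2]=4 → slow++,fast++
(s=3,f=5) a[fast]=0 → fast++
(s=3,f=6) a[fast]=0 → fast++
(s=3,f=7) a[fast]=0 → fast++
(s=3,f=8) a[fast]=0 → fast++
(s=3,f=9) a[fast]=1≠0 swap→a[3]=1 → slow++,fast++
(s=4,f=10) a[fast]=0 → fast++
(s=4,f=11) a[fast]=0 → fast++
(s=4,f=12) a[fast]=0 → fast++
(s=4,f=13) a[fast]=0 → fast++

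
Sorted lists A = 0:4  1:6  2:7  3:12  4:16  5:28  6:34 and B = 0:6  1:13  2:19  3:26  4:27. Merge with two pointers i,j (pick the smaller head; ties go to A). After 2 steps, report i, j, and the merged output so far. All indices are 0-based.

[i=0,j=0] A[i]=4<=B[j]=6 take 4 → i++
[i=1,j=0] A[i]=6<=B[j]=6 take 6 → i++

i=2, j=0, merged so far=[4, 6]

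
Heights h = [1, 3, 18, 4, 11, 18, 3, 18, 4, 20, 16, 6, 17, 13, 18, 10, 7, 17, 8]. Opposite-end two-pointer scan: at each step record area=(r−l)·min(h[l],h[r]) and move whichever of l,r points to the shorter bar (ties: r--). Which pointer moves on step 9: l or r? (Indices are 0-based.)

l=0 r=18: min(1,8)*18=18 best=18 *, l++
l=1 r=18: min(3,8)*17=51 best=51 *, l++
l=2 r=18: min(18,8)*16=128 best=128 *, r--
l=2 r=17: min(18,17)*15=255 best=255 *, r--
l=2 r=16: min(18,7)*14=98 best=255, r--
l=2 r=15: min(18,10)*13=130 best=255, r--
l=2 r=14: min(18,18)*12=216 best=255, r--
l=2 r=13: min(18,13)*11=143 best=255, r--
l=2 r=12: min(18,17)*10=170 best=255, r--

r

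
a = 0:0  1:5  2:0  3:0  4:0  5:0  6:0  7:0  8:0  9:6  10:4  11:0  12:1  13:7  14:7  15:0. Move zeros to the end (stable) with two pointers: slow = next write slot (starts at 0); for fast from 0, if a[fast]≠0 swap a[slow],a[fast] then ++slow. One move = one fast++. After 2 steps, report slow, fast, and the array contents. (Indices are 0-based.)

slow=1, fast=2, a=[5, 0, 0, 0, 0, 0, 0, 0, 0, 6, 4, 0, 1, 7, 7, 0]

(s=0,f=0) a[fast]=0 → fast++
(s=0,f=1) a[fast]=5≠0 swap→a[0]=5 → slow++,fast++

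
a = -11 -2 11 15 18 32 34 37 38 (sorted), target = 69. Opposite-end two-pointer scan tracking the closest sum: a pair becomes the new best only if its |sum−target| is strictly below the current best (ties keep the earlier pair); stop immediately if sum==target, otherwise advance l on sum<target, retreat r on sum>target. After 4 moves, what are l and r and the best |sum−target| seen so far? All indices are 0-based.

[0,8] -11+38=27 d=42 * → l++
[1,8] -2+38=36 d=33 * → l++
[2,8] 11+38=49 d=20 * → l++
[3,8] 15+38=53 d=16 * → l++

l=4, r=8, best |Δ|=16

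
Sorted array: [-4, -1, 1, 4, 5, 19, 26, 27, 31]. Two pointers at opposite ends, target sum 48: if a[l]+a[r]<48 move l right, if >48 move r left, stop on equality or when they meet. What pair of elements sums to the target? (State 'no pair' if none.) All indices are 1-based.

no pair

l=1 r=9: -4+31=27 <48, l++
l=2 r=9: -1+31=30 <48, l++
l=3 r=9: 1+31=32 <48, l++
l=4 r=9: 4+31=35 <48, l++
l=5 r=9: 5+31=36 <48, l++
l=6 r=9: 19+31=50 >48, r--
l=6 r=8: 19+27=46 <48, l++
l=7 r=8: 26+27=53 >48, r--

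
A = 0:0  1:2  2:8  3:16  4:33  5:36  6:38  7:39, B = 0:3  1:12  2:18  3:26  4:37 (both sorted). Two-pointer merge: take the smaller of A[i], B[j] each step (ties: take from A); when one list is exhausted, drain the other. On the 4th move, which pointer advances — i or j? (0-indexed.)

i=0 j=0: A[i]=0<=B[j]=3 take 0, i++
i=1 j=0: A[i]=2<=B[j]=3 take 2, i++
i=2 j=0: A[i]=8>B[j]=3 take 3, j++
i=2 j=1: A[i]=8<=B[j]=12 take 8, i++

i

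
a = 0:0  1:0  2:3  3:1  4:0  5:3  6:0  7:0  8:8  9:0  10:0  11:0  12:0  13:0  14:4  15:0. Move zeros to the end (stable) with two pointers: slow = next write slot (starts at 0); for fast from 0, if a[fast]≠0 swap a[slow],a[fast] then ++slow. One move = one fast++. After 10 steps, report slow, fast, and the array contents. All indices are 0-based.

slow=0 fast=0: a[fast]=0, fast++
slow=0 fast=1: a[fast]=0, fast++
slow=0 fast=2: a[fast]=3≠0 swap→a[0]=3, slow++,fast++
slow=1 fast=3: a[fast]=1≠0 swap→a[1]=1, slow++,fast++
slow=2 fast=4: a[fast]=0, fast++
slow=2 fast=5: a[fast]=3≠0 swap→a[2]=3, slow++,fast++
slow=3 fast=6: a[fast]=0, fast++
slow=3 fast=7: a[fast]=0, fast++
slow=3 fast=8: a[fast]=8≠0 swap→a[3]=8, slow++,fast++
slow=4 fast=9: a[fast]=0, fast++

slow=4, fast=10, a=[3, 1, 3, 8, 0, 0, 0, 0, 0, 0, 0, 0, 0, 0, 4, 0]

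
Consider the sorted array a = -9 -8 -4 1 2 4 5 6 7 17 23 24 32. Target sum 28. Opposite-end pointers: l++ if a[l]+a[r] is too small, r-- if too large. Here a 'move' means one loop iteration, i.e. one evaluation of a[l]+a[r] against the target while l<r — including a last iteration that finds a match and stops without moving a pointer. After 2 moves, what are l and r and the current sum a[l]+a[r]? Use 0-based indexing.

[0,12] -9+32=23 <28 → l++
[1,12] -8+32=24 <28 → l++

l=2, r=12, sum=28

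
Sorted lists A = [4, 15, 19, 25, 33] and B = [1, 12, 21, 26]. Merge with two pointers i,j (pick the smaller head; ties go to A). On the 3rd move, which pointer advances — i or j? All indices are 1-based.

i=1 j=1: A[i]=4>B[j]=1 take 1, j++
i=1 j=2: A[i]=4<=B[j]=12 take 4, i++
i=2 j=2: A[i]=15>B[j]=12 take 12, j++

j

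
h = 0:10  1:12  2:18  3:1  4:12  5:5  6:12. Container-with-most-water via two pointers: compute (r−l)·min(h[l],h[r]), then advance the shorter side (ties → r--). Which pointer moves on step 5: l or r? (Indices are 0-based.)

r

l=0 r=6: min(10,12)*6=60 best=60 *, l++
l=1 r=6: min(12,12)*5=60 best=60, r--
l=1 r=5: min(12,5)*4=20 best=60, r--
l=1 r=4: min(12,12)*3=36 best=60, r--
l=1 r=3: min(12,1)*2=2 best=60, r--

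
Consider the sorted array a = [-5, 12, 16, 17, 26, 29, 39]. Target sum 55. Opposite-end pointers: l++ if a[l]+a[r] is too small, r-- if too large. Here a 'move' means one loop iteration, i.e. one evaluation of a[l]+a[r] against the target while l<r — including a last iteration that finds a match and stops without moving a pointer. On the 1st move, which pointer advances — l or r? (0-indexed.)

[0,6] -5+39=34 <55 → l++

l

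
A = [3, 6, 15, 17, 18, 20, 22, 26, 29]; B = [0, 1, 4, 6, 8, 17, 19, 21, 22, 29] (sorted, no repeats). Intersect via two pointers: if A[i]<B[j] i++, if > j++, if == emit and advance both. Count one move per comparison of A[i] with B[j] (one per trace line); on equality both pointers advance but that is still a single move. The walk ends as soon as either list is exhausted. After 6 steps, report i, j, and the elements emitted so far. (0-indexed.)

i=2, j=5, emitted=[6]

[i=0,j=0] 3>0 → j++
[i=0,j=1] 3>1 → j++
[i=0,j=2] 3<4 → i++
[i=1,j=2] 6>4 → j++
[i=1,j=3] 6==6 emit → i++,j++
[i=2,j=4] 15>8 → j++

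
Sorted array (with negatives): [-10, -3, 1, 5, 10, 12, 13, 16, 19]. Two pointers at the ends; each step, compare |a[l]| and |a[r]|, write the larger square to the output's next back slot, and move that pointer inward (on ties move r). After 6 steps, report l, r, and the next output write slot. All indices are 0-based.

l=0 r=8: |-10|<=|19| out[8]=361, r--
l=0 r=7: |-10|<=|16| out[7]=256, r--
l=0 r=6: |-10|<=|13| out[6]=169, r--
l=0 r=5: |-10|<=|12| out[5]=144, r--
l=0 r=4: |-10|<=|10| out[4]=100, r--
l=0 r=3: |-10|>|5| out[3]=100, l++

l=1, r=3, next write slot=2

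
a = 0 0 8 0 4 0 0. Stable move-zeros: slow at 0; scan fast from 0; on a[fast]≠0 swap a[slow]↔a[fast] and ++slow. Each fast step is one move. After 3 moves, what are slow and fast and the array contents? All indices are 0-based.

(s=0,f=0) a[fast]=0 → fast++
(s=0,f=1) a[fast]=0 → fast++
(s=0,f=2) a[fast]=8≠0 swap→a[0]=8 → slow++,fast++

slow=1, fast=3, a=[8, 0, 0, 0, 4, 0, 0]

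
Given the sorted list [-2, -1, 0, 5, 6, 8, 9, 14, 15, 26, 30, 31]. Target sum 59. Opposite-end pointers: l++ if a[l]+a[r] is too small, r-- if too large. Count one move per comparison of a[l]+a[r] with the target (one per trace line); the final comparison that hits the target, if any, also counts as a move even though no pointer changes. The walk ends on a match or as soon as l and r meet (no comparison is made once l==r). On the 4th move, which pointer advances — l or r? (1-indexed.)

l

[1,12] -2+31=29 <59 → l++
[2,12] -1+31=30 <59 → l++
[3,12] 0+31=31 <59 → l++
[4,12] 5+31=36 <59 → l++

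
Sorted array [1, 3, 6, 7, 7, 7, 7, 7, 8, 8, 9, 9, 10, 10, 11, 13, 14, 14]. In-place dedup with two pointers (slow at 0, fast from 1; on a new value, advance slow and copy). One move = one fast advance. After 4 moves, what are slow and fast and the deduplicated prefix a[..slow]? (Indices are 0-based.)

slow=3, fast=5, prefix=[1, 3, 6, 7]

(s=0,f=1) a[fast]=3≠a[slow]=1 write a[1]=3 → slow++,fast++
(s=1,f=2) a[fast]=6≠a[slow]=3 write a[2]=6 → slow++,fast++
(s=2,f=3) a[fast]=7≠a[slow]=6 write a[3]=7 → slow++,fast++
(s=3,f=4) a[fast]=7=a[slow] dup → fast++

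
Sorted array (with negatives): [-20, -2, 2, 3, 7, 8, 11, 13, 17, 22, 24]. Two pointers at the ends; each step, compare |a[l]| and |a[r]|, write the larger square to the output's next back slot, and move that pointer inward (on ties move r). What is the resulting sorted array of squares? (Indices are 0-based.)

[4, 4, 9, 49, 64, 121, 169, 289, 400, 484, 576]

[0,10] |-20|<=|24| out[10]=576 → r--
[0,9] |-20|<=|22| out[9]=484 → r--
[0,8] |-20|>|17| out[8]=400 → l++
[1,8] |-2|<=|17| out[7]=289 → r--
[1,7] |-2|<=|13| out[6]=169 → r--
[1,6] |-2|<=|11| out[5]=121 → r--
[1,5] |-2|<=|8| out[4]=64 → r--
[1,4] |-2|<=|7| out[3]=49 → r--
[1,3] |-2|<=|3| out[2]=9 → r--
[1,2] |-2|<=|2| out[1]=4 → r--
[1,1] |-2|<=|-2| out[0]=4 → r--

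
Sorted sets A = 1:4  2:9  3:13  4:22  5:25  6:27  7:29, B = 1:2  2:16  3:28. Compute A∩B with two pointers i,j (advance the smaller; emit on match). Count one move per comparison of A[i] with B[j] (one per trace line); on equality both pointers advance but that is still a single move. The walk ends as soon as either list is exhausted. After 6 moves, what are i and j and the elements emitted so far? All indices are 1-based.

i=1 j=1: 4>2, j++
i=1 j=2: 4<16, i++
i=2 j=2: 9<16, i++
i=3 j=2: 13<16, i++
i=4 j=2: 22>16, j++
i=4 j=3: 22<28, i++

i=5, j=3, emitted=[]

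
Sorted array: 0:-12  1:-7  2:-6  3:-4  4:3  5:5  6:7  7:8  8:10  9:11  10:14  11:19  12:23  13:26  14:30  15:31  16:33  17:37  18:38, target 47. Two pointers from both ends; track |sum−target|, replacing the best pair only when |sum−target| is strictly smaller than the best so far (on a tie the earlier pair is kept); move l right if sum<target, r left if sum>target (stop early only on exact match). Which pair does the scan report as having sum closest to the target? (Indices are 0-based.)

pair (10, 37) with sum 47 (|Δ|=0)

l=0 r=18: -12+38=26 d=21 *, l++
l=1 r=18: -7+38=31 d=16 *, l++
l=2 r=18: -6+38=32 d=15 *, l++
l=3 r=18: -4+38=34 d=13 *, l++
l=4 r=18: 3+38=41 d=6 *, l++
l=5 r=18: 5+38=43 d=4 *, l++
l=6 r=18: 7+38=45 d=2 *, l++
l=7 r=18: 8+38=46 d=1 *, l++
l=8 r=18: 10+38=48 d=1, r--
l=8 r=17: 10+37=47 d=0 *, stop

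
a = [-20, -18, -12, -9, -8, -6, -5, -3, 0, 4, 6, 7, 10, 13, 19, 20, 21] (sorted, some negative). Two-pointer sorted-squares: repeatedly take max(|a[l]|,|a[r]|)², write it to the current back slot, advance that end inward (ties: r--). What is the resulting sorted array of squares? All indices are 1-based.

l=1 r=17: |-20|<=|21| out[17]=441, r--
l=1 r=16: |-20|<=|20| out[16]=400, r--
l=1 r=15: |-20|>|19| out[15]=400, l++
l=2 r=15: |-18|<=|19| out[14]=361, r--
l=2 r=14: |-18|>|13| out[13]=324, l++
l=3 r=14: |-12|<=|13| out[12]=169, r--
l=3 r=13: |-12|>|10| out[11]=144, l++
l=4 r=13: |-9|<=|10| out[10]=100, r--
l=4 r=12: |-9|>|7| out[9]=81, l++
l=5 r=12: |-8|>|7| out[8]=64, l++
l=6 r=12: |-6|<=|7| out[7]=49, r--
l=6 r=11: |-6|<=|6| out[6]=36, r--
l=6 r=10: |-6|>|4| out[5]=36, l++
l=7 r=10: |-5|>|4| out[4]=25, l++
l=8 r=10: |-3|<=|4| out[3]=16, r--
l=8 r=9: |-3|>|0| out[2]=9, l++
l=9 r=9: |0|<=|0| out[1]=0, r--

[0, 9, 16, 25, 36, 36, 49, 64, 81, 100, 144, 169, 324, 361, 400, 400, 441]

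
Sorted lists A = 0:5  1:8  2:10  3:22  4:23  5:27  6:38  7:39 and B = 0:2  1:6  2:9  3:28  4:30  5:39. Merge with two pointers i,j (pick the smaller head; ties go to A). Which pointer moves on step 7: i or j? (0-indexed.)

i=0 j=0: A[i]=5>B[j]=2 take 2, j++
i=0 j=1: A[i]=5<=B[j]=6 take 5, i++
i=1 j=1: A[i]=8>B[j]=6 take 6, j++
i=1 j=2: A[i]=8<=B[j]=9 take 8, i++
i=2 j=2: A[i]=10>B[j]=9 take 9, j++
i=2 j=3: A[i]=10<=B[j]=28 take 10, i++
i=3 j=3: A[i]=22<=B[j]=28 take 22, i++

i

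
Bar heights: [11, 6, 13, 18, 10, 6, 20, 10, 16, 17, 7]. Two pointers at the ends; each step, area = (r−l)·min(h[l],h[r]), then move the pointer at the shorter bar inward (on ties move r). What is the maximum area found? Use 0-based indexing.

max area = 102

l=0 r=10: min(11,7)*10=70 best=70 *, r--
l=0 r=9: min(11,17)*9=99 best=99 *, l++
l=1 r=9: min(6,17)*8=48 best=99, l++
l=2 r=9: min(13,17)*7=91 best=99, l++
l=3 r=9: min(18,17)*6=102 best=102 *, r--
l=3 r=8: min(18,16)*5=80 best=102, r--
l=3 r=7: min(18,10)*4=40 best=102, r--
l=3 r=6: min(18,20)*3=54 best=102, l++
l=4 r=6: min(10,20)*2=20 best=102, l++
l=5 r=6: min(6,20)*1=6 best=102, l++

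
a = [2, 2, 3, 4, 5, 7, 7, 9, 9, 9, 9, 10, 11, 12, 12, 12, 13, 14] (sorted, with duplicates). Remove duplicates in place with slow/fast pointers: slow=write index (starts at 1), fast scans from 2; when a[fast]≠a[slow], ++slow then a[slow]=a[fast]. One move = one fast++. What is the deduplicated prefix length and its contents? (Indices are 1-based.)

(s=1,f=2) a[fast]=2=a[slow] dup → fast++
(s=1,f=3) a[fast]=3≠a[slow]=2 write a[2]=3 → slow++,fast++
(s=2,f=4) a[fast]=4≠a[slow]=3 write a[3]=4 → slow++,fast++
(s=3,f=5) a[fast]=5≠a[slow]=4 write a[4]=5 → slow++,fast++
(s=4,f=6) a[fast]=7≠a[slow]=5 write a[5]=7 → slow++,fast++
(s=5,f=7) a[fast]=7=a[slow] dup → fast++
(s=5,f=8) a[fast]=9≠a[slow]=7 write a[6]=9 → slow++,fast++
(s=6,f=9) a[fast]=9=a[slow] dup → fast++
(s=6,f=10) a[fast]=9=a[slow] dup → fast++
(s=6,f=11) a[fast]=9=a[slow] dup → fast++
(s=6,f=12) a[fast]=10≠a[slow]=9 write a[7]=10 → slow++,fast++
(s=7,f=13) a[fast]=11≠a[slow]=10 write a[8]=11 → slow++,fast++
(s=8,f=14) a[fast]=12≠a[slow]=11 write a[9]=12 → slow++,fast++
(s=9,f=15) a[fast]=12=a[slow] dup → fast++
(s=9,f=16) a[fast]=12=a[slow] dup → fast++
(s=9,f=17) a[fast]=13≠a[slow]=12 write a[10]=13 → slow++,fast++
(s=10,f=18) a[fast]=14≠a[slow]=13 write a[11]=14 → slow++,fast++

length 11; prefix = [2, 3, 4, 5, 7, 9, 10, 11, 12, 13, 14]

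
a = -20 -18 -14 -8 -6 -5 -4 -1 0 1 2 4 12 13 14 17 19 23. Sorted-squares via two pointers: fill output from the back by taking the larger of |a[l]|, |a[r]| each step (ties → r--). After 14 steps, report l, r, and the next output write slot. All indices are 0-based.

l=7, r=10, next write slot=3

[0,17] |-20|<=|23| out[17]=529 → r--
[0,16] |-20|>|19| out[16]=400 → l++
[1,16] |-18|<=|19| out[15]=361 → r--
[1,15] |-18|>|17| out[14]=324 → l++
[2,15] |-14|<=|17| out[13]=289 → r--
[2,14] |-14|<=|14| out[12]=196 → r--
[2,13] |-14|>|13| out[11]=196 → l++
[3,13] |-8|<=|13| out[10]=169 → r--
[3,12] |-8|<=|12| out[9]=144 → r--
[3,11] |-8|>|4| out[8]=64 → l++
[4,11] |-6|>|4| out[7]=36 → l++
[5,11] |-5|>|4| out[6]=25 → l++
[6,11] |-4|<=|4| out[5]=16 → r--
[6,10] |-4|>|2| out[4]=16 → l++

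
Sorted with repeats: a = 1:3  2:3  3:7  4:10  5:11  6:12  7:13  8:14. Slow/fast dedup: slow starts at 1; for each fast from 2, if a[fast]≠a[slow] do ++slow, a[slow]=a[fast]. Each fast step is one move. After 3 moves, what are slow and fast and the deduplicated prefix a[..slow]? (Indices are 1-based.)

slow=3, fast=5, prefix=[3, 7, 10]

slow=1 fast=2: a[fast]=3=a[slow] dup, fast++
slow=1 fast=3: a[fast]=7≠a[slow]=3 write a[2]=7, slow++,fast++
slow=2 fast=4: a[fast]=10≠a[slow]=7 write a[3]=10, slow++,fast++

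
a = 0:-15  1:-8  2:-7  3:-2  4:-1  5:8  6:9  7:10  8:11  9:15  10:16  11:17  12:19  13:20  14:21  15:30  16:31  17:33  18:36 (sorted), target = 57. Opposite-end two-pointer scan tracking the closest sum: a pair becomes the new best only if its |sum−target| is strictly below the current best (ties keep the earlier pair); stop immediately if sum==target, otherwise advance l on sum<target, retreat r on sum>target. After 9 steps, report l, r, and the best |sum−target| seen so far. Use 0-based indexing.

l=0 r=18: -15+36=21 d=36 *, l++
l=1 r=18: -8+36=28 d=29 *, l++
l=2 r=18: -7+36=29 d=28 *, l++
l=3 r=18: -2+36=34 d=23 *, l++
l=4 r=18: -1+36=35 d=22 *, l++
l=5 r=18: 8+36=44 d=13 *, l++
l=6 r=18: 9+36=45 d=12 *, l++
l=7 r=18: 10+36=46 d=11 *, l++
l=8 r=18: 11+36=47 d=10 *, l++

l=9, r=18, best |Δ|=10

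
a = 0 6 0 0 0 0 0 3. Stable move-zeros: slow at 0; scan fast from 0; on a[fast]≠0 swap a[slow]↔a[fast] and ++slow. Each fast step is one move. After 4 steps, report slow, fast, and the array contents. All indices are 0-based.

slow=1, fast=4, a=[6, 0, 0, 0, 0, 0, 0, 3]

(s=0,f=0) a[fast]=0 → fast++
(s=0,f=1) a[fast]=6≠0 swap→a[0]=6 → slow++,fast++
(s=1,f=2) a[fast]=0 → fast++
(s=1,f=3) a[fast]=0 → fast++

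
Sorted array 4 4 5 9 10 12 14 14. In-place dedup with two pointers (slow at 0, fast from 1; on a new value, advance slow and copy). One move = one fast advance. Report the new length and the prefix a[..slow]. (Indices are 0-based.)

length 6; prefix = [4, 5, 9, 10, 12, 14]

slow=0 fast=1: a[fast]=4=a[slow] dup, fast++
slow=0 fast=2: a[fast]=5≠a[slow]=4 write a[1]=5, slow++,fast++
slow=1 fast=3: a[fast]=9≠a[slow]=5 write a[2]=9, slow++,fast++
slow=2 fast=4: a[fast]=10≠a[slow]=9 write a[3]=10, slow++,fast++
slow=3 fast=5: a[fast]=12≠a[slow]=10 write a[4]=12, slow++,fast++
slow=4 fast=6: a[fast]=14≠a[slow]=12 write a[5]=14, slow++,fast++
slow=5 fast=7: a[fast]=14=a[slow] dup, fast++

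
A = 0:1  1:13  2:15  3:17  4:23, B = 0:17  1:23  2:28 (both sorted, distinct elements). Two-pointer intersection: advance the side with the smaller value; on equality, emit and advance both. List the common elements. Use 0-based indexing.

intersection = [17, 23]

[i=0,j=0] 1<17 → i++
[i=1,j=0] 13<17 → i++
[i=2,j=0] 15<17 → i++
[i=3,j=0] 17==17 emit → i++,j++
[i=4,j=1] 23==23 emit → i++,j++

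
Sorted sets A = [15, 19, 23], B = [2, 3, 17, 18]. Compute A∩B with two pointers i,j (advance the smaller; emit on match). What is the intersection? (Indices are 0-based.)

[i=0,j=0] 15>2 → j++
[i=0,j=1] 15>3 → j++
[i=0,j=2] 15<17 → i++
[i=1,j=2] 19>17 → j++
[i=1,j=3] 19>18 → j++

intersection = []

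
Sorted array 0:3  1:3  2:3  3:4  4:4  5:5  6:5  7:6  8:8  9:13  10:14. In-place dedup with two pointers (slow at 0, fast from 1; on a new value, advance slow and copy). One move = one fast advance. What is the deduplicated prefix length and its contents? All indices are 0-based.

length 7; prefix = [3, 4, 5, 6, 8, 13, 14]

(s=0,f=1) a[fast]=3=a[slow] dup → fast++
(s=0,f=2) a[fast]=3=a[slow] dup → fast++
(s=0,f=3) a[fast]=4≠a[slow]=3 write a[1]=4 → slow++,fast++
(s=1,f=4) a[fast]=4=a[slow] dup → fast++
(s=1,f=5) a[fast]=5≠a[slow]=4 write a[2]=5 → slow++,fast++
(s=2,f=6) a[fast]=5=a[slow] dup → fast++
(s=2,f=7) a[fast]=6≠a[slow]=5 write a[3]=6 → slow++,fast++
(s=3,f=8) a[fast]=8≠a[slow]=6 write a[4]=8 → slow++,fast++
(s=4,f=9) a[fast]=13≠a[slow]=8 write a[5]=13 → slow++,fast++
(s=5,f=10) a[fast]=14≠a[slow]=13 write a[6]=14 → slow++,fast++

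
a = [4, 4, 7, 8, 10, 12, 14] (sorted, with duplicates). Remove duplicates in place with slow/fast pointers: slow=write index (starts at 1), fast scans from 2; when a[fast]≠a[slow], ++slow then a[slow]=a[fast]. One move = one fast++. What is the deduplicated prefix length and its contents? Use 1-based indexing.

length 6; prefix = [4, 7, 8, 10, 12, 14]

(s=1,f=2) a[fast]=4=a[slow] dup → fast++
(s=1,f=3) a[fast]=7≠a[slow]=4 write a[2]=7 → slow++,fast++
(s=2,f=4) a[fast]=8≠a[slow]=7 write a[3]=8 → slow++,fast++
(s=3,f=5) a[fast]=10≠a[slow]=8 write a[4]=10 → slow++,fast++
(s=4,f=6) a[fast]=12≠a[slow]=10 write a[5]=12 → slow++,fast++
(s=5,f=7) a[fast]=14≠a[slow]=12 write a[6]=14 → slow++,fast++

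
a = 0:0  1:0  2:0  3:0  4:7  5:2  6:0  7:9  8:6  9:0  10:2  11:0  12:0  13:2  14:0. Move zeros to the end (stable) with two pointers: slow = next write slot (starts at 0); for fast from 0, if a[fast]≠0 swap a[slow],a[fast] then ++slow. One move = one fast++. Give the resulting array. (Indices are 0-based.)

(s=0,f=0) a[fast]=0 → fast++
(s=0,f=1) a[fast]=0 → fast++
(s=0,f=2) a[fast]=0 → fast++
(s=0,f=3) a[fast]=0 → fast++
(s=0,f=4) a[fast]=7≠0 swap→a[0]=7 → slow++,fast++
(s=1,f=5) a[fast]=2≠0 swap→a[1]=2 → slow++,fast++
(s=2,f=6) a[fast]=0 → fast++
(s=2,f=7) a[fast]=9≠0 swap→a[2]=9 → slow++,fast++
(s=3,f=8) a[fast]=6≠0 swap→a[3]=6 → slow++,fast++
(s=4,f=9) a[fast]=0 → fast++
(s=4,f=10) a[fast]=2≠0 swap→a[4]=2 → slow++,fast++
(s=5,f=11) a[fast]=0 → fast++
(s=5,f=12) a[fast]=0 → fast++
(s=5,f=13) a[fast]=2≠0 swap→a[5]=2 → slow++,fast++
(s=6,f=14) a[fast]=0 → fast++

[7, 2, 9, 6, 2, 2, 0, 0, 0, 0, 0, 0, 0, 0, 0]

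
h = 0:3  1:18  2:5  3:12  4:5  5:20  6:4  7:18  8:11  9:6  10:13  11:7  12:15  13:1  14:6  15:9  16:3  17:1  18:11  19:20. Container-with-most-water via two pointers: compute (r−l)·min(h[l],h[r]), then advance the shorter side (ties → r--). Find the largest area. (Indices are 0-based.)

max area = 324

[0,19] min(3,20)*19=57 best=57 * → l++
[1,19] min(18,20)*18=324 best=324 * → l++
[2,19] min(5,20)*17=85 best=324 → l++
[3,19] min(12,20)*16=192 best=324 → l++
[4,19] min(5,20)*15=75 best=324 → l++
[5,19] min(20,20)*14=280 best=324 → r--
[5,18] min(20,11)*13=143 best=324 → r--
[5,17] min(20,1)*12=12 best=324 → r--
[5,16] min(20,3)*11=33 best=324 → r--
[5,15] min(20,9)*10=90 best=324 → r--
[5,14] min(20,6)*9=54 best=324 → r--
[5,13] min(20,1)*8=8 best=324 → r--
[5,12] min(20,15)*7=105 best=324 → r--
[5,11] min(20,7)*6=42 best=324 → r--
[5,10] min(20,13)*5=65 best=324 → r--
[5,9] min(20,6)*4=24 best=324 → r--
[5,8] min(20,11)*3=33 best=324 → r--
[5,7] min(20,18)*2=36 best=324 → r--
[5,6] min(20,4)*1=4 best=324 → r--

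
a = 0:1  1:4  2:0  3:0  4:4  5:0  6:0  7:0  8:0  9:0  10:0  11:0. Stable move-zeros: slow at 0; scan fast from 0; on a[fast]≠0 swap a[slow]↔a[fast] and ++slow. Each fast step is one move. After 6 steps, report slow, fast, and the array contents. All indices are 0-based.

(s=0,f=0) a[fast]=1≠0 swap→a[0]=1 → slow++,fast++
(s=1,f=1) a[fast]=4≠0 swap→a[1]=4 → slow++,fast++
(s=2,f=2) a[fast]=0 → fast++
(s=2,f=3) a[fast]=0 → fast++
(s=2,f=4) a[fast]=4≠0 swap→a[2]=4 → slow++,fast++
(s=3,f=5) a[fast]=0 → fast++

slow=3, fast=6, a=[1, 4, 4, 0, 0, 0, 0, 0, 0, 0, 0, 0]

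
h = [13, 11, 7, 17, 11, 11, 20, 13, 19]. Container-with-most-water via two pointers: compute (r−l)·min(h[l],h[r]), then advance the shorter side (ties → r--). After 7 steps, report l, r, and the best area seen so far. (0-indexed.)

l=6, r=7, best area=104

l=0 r=8: min(13,19)*8=104 best=104 *, l++
l=1 r=8: min(11,19)*7=77 best=104, l++
l=2 r=8: min(7,19)*6=42 best=104, l++
l=3 r=8: min(17,19)*5=85 best=104, l++
l=4 r=8: min(11,19)*4=44 best=104, l++
l=5 r=8: min(11,19)*3=33 best=104, l++
l=6 r=8: min(20,19)*2=38 best=104, r--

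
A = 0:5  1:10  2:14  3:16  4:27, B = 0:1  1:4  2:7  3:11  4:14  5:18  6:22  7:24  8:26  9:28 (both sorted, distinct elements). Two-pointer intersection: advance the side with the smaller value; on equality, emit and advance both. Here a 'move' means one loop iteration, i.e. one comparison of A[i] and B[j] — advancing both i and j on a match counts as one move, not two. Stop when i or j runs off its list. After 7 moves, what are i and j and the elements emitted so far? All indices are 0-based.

i=3, j=5, emitted=[14]

[i=0,j=0] 5>1 → j++
[i=0,j=1] 5>4 → j++
[i=0,j=2] 5<7 → i++
[i=1,j=2] 10>7 → j++
[i=1,j=3] 10<11 → i++
[i=2,j=3] 14>11 → j++
[i=2,j=4] 14==14 emit → i++,j++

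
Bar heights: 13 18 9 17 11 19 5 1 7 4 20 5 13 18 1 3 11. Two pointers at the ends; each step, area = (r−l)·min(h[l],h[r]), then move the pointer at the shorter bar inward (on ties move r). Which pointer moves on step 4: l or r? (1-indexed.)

l=1 r=17: min(13,11)*16=176 best=176 *, r--
l=1 r=16: min(13,3)*15=45 best=176, r--
l=1 r=15: min(13,1)*14=14 best=176, r--
l=1 r=14: min(13,18)*13=169 best=176, l++

l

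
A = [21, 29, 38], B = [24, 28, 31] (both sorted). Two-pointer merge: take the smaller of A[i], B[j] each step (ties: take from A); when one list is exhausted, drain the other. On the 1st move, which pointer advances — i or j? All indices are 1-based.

[i=1,j=1] A[i]=21<=B[j]=24 take 21 → i++

i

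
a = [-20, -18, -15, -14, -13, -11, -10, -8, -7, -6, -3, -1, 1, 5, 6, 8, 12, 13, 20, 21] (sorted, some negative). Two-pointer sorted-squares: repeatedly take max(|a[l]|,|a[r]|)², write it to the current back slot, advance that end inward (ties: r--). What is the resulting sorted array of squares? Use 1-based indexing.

l=1 r=20: |-20|<=|21| out[20]=441, r--
l=1 r=19: |-20|<=|20| out[19]=400, r--
l=1 r=18: |-20|>|13| out[18]=400, l++
l=2 r=18: |-18|>|13| out[17]=324, l++
l=3 r=18: |-15|>|13| out[16]=225, l++
l=4 r=18: |-14|>|13| out[15]=196, l++
l=5 r=18: |-13|<=|13| out[14]=169, r--
l=5 r=17: |-13|>|12| out[13]=169, l++
l=6 r=17: |-11|<=|12| out[12]=144, r--
l=6 r=16: |-11|>|8| out[11]=121, l++
l=7 r=16: |-10|>|8| out[10]=100, l++
l=8 r=16: |-8|<=|8| out[9]=64, r--
l=8 r=15: |-8|>|6| out[8]=64, l++
l=9 r=15: |-7|>|6| out[7]=49, l++
l=10 r=15: |-6|<=|6| out[6]=36, r--
l=10 r=14: |-6|>|5| out[5]=36, l++
l=11 r=14: |-3|<=|5| out[4]=25, r--
l=11 r=13: |-3|>|1| out[3]=9, l++
l=12 r=13: |-1|<=|1| out[2]=1, r--
l=12 r=12: |-1|<=|-1| out[1]=1, r--

[1, 1, 9, 25, 36, 36, 49, 64, 64, 100, 121, 144, 169, 169, 196, 225, 324, 400, 400, 441]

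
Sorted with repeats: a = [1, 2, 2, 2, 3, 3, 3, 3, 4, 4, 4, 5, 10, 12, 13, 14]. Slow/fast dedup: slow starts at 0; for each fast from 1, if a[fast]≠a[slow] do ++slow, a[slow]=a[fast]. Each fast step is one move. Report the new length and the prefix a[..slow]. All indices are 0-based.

(s=0,f=1) a[fast]=2≠a[slow]=1 write a[1]=2 → slow++,fast++
(s=1,f=2) a[fast]=2=a[slow] dup → fast++
(s=1,f=3) a[fast]=2=a[slow] dup → fast++
(s=1,f=4) a[fast]=3≠a[slow]=2 write a[2]=3 → slow++,fast++
(s=2,f=5) a[fast]=3=a[slow] dup → fast++
(s=2,f=6) a[fast]=3=a[slow] dup → fast++
(s=2,f=7) a[fast]=3=a[slow] dup → fast++
(s=2,f=8) a[fast]=4≠a[slow]=3 write a[3]=4 → slow++,fast++
(s=3,f=9) a[fast]=4=a[slow] dup → fast++
(s=3,f=10) a[fast]=4=a[slow] dup → fast++
(s=3,f=11) a[fast]=5≠a[slow]=4 write a[4]=5 → slow++,fast++
(s=4,f=12) a[fast]=10≠a[slow]=5 write a[5]=10 → slow++,fast++
(s=5,f=13) a[fast]=12≠a[slow]=10 write a[6]=12 → slow++,fast++
(s=6,f=14) a[fast]=13≠a[slow]=12 write a[7]=13 → slow++,fast++
(s=7,f=15) a[fast]=14≠a[slow]=13 write a[8]=14 → slow++,fast++

length 9; prefix = [1, 2, 3, 4, 5, 10, 12, 13, 14]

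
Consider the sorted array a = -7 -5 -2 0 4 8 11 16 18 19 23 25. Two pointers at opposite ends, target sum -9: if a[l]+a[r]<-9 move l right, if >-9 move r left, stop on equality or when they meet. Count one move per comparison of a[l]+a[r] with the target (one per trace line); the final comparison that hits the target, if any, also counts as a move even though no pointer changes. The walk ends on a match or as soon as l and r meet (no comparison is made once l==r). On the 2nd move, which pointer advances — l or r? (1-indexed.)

r

l=1 r=12: -7+25=18 >-9, r--
l=1 r=11: -7+23=16 >-9, r--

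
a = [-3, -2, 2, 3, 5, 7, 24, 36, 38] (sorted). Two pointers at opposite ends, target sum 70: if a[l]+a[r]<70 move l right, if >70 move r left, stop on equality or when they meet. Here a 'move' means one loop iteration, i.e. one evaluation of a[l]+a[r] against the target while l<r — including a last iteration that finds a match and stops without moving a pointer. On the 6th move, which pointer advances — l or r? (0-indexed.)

l

[0,8] -3+38=35 <70 → l++
[1,8] -2+38=36 <70 → l++
[2,8] 2+38=40 <70 → l++
[3,8] 3+38=41 <70 → l++
[4,8] 5+38=43 <70 → l++
[5,8] 7+38=45 <70 → l++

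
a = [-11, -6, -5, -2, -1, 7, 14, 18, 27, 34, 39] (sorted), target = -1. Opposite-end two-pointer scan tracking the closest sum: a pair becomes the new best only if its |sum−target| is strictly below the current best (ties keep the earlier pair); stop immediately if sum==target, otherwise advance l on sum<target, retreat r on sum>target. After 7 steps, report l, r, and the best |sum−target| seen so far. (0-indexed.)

l=1, r=4, best |Δ|=2

[0,10] -11+39=28 d=29 * → r--
[0,9] -11+34=23 d=24 * → r--
[0,8] -11+27=16 d=17 * → r--
[0,7] -11+18=7 d=8 * → r--
[0,6] -11+14=3 d=4 * → r--
[0,5] -11+7=-4 d=3 * → l++
[1,5] -6+7=1 d=2 * → r--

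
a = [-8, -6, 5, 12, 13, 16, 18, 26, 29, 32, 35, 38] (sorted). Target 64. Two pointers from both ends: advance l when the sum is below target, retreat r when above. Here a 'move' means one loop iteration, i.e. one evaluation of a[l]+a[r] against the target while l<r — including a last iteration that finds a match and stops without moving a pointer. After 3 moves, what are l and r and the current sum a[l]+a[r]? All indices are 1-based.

l=4, r=12, sum=50

l=1 r=12: -8+38=30 <64, l++
l=2 r=12: -6+38=32 <64, l++
l=3 r=12: 5+38=43 <64, l++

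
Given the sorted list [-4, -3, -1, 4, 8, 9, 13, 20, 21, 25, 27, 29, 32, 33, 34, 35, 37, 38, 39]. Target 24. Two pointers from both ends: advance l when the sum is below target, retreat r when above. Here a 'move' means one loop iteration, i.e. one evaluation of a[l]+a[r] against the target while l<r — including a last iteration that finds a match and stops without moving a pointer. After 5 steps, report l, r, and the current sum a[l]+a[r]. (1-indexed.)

l=1, r=14, sum=29

[1,19] -4+39=35 >24 → r--
[1,18] -4+38=34 >24 → r--
[1,17] -4+37=33 >24 → r--
[1,16] -4+35=31 >24 → r--
[1,15] -4+34=30 >24 → r--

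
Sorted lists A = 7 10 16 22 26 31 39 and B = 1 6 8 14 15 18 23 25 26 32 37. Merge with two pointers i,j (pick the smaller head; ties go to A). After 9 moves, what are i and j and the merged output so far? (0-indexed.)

i=0 j=0: A[i]=7>B[j]=1 take 1, j++
i=0 j=1: A[i]=7>B[j]=6 take 6, j++
i=0 j=2: A[i]=7<=B[j]=8 take 7, i++
i=1 j=2: A[i]=10>B[j]=8 take 8, j++
i=1 j=3: A[i]=10<=B[j]=14 take 10, i++
i=2 j=3: A[i]=16>B[j]=14 take 14, j++
i=2 j=4: A[i]=16>B[j]=15 take 15, j++
i=2 j=5: A[i]=16<=B[j]=18 take 16, i++
i=3 j=5: A[i]=22>B[j]=18 take 18, j++

i=3, j=6, merged so far=[1, 6, 7, 8, 10, 14, 15, 16, 18]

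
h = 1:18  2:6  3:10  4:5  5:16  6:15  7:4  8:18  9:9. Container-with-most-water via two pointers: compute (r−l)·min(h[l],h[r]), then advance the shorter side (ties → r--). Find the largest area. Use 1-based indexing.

[1,9] min(18,9)*8=72 best=72 * → r--
[1,8] min(18,18)*7=126 best=126 * → r--
[1,7] min(18,4)*6=24 best=126 → r--
[1,6] min(18,15)*5=75 best=126 → r--
[1,5] min(18,16)*4=64 best=126 → r--
[1,4] min(18,5)*3=15 best=126 → r--
[1,3] min(18,10)*2=20 best=126 → r--
[1,2] min(18,6)*1=6 best=126 → r--

max area = 126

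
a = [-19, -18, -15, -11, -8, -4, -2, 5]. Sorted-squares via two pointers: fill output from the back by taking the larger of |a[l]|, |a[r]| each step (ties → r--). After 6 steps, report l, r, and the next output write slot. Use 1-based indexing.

l=6, r=7, next write slot=2

l=1 r=8: |-19|>|5| out[8]=361, l++
l=2 r=8: |-18|>|5| out[7]=324, l++
l=3 r=8: |-15|>|5| out[6]=225, l++
l=4 r=8: |-11|>|5| out[5]=121, l++
l=5 r=8: |-8|>|5| out[4]=64, l++
l=6 r=8: |-4|<=|5| out[3]=25, r--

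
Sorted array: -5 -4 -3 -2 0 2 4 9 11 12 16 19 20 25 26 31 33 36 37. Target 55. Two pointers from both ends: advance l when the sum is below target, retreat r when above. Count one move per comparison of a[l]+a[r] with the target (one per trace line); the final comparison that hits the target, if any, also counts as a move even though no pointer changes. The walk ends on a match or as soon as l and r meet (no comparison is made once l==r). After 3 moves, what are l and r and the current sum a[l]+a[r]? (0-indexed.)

l=0 r=18: -5+37=32 <55, l++
l=1 r=18: -4+37=33 <55, l++
l=2 r=18: -3+37=34 <55, l++

l=3, r=18, sum=35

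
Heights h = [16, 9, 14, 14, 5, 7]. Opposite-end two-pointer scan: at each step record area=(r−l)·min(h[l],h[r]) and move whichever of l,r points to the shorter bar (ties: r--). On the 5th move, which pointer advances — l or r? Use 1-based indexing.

l=1 r=6: min(16,7)*5=35 best=35 *, r--
l=1 r=5: min(16,5)*4=20 best=35, r--
l=1 r=4: min(16,14)*3=42 best=42 *, r--
l=1 r=3: min(16,14)*2=28 best=42, r--
l=1 r=2: min(16,9)*1=9 best=42, r--

r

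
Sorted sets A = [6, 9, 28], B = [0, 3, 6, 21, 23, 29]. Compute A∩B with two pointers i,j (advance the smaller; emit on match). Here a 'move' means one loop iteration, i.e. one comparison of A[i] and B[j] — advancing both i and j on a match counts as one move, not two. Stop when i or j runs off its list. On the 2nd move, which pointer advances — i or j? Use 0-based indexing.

[i=0,j=0] 6>0 → j++
[i=0,j=1] 6>3 → j++

j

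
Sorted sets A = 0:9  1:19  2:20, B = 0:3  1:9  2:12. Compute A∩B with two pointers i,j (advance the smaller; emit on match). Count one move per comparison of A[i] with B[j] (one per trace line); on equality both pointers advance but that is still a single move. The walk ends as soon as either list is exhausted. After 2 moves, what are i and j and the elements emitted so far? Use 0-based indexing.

i=0 j=0: 9>3, j++
i=0 j=1: 9==9 emit, i++,j++

i=1, j=2, emitted=[9]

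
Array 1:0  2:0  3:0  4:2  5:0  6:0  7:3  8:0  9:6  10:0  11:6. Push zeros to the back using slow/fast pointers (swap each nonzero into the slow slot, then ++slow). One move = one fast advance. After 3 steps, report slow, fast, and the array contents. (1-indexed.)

slow=1 fast=1: a[fast]=0, fast++
slow=1 fast=2: a[fast]=0, fast++
slow=1 fast=3: a[fast]=0, fast++

slow=1, fast=4, a=[0, 0, 0, 2, 0, 0, 3, 0, 6, 0, 6]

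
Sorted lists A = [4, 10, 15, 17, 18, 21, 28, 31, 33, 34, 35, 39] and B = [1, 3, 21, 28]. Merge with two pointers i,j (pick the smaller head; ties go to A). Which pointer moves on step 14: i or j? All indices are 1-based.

i

i=1 j=1: A[i]=4>B[j]=1 take 1, j++
i=1 j=2: A[i]=4>B[j]=3 take 3, j++
i=1 j=3: A[i]=4<=B[j]=21 take 4, i++
i=2 j=3: A[i]=10<=B[j]=21 take 10, i++
i=3 j=3: A[i]=15<=B[j]=21 take 15, i++
i=4 j=3: A[i]=17<=B[j]=21 take 17, i++
i=5 j=3: A[i]=18<=B[j]=21 take 18, i++
i=6 j=3: A[i]=21<=B[j]=21 take 21, i++
i=7 j=3: A[i]=28>B[j]=21 take 21, j++
i=7 j=4: A[i]=28<=B[j]=28 take 28, i++
i=8 j=4: A[i]=31>B[j]=28 take 28, j++
i=8 j=5: B done, take A[i]=31, i++
i=9 j=5: B done, take A[i]=33, i++
i=10 j=5: B done, take A[i]=34, i++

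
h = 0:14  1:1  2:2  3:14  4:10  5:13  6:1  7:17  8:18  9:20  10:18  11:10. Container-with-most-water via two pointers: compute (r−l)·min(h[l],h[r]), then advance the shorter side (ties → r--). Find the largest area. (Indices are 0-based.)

max area = 140

[0,11] min(14,10)*11=110 best=110 * → r--
[0,10] min(14,18)*10=140 best=140 * → l++
[1,10] min(1,18)*9=9 best=140 → l++
[2,10] min(2,18)*8=16 best=140 → l++
[3,10] min(14,18)*7=98 best=140 → l++
[4,10] min(10,18)*6=60 best=140 → l++
[5,10] min(13,18)*5=65 best=140 → l++
[6,10] min(1,18)*4=4 best=140 → l++
[7,10] min(17,18)*3=51 best=140 → l++
[8,10] min(18,18)*2=36 best=140 → r--
[8,9] min(18,20)*1=18 best=140 → l++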